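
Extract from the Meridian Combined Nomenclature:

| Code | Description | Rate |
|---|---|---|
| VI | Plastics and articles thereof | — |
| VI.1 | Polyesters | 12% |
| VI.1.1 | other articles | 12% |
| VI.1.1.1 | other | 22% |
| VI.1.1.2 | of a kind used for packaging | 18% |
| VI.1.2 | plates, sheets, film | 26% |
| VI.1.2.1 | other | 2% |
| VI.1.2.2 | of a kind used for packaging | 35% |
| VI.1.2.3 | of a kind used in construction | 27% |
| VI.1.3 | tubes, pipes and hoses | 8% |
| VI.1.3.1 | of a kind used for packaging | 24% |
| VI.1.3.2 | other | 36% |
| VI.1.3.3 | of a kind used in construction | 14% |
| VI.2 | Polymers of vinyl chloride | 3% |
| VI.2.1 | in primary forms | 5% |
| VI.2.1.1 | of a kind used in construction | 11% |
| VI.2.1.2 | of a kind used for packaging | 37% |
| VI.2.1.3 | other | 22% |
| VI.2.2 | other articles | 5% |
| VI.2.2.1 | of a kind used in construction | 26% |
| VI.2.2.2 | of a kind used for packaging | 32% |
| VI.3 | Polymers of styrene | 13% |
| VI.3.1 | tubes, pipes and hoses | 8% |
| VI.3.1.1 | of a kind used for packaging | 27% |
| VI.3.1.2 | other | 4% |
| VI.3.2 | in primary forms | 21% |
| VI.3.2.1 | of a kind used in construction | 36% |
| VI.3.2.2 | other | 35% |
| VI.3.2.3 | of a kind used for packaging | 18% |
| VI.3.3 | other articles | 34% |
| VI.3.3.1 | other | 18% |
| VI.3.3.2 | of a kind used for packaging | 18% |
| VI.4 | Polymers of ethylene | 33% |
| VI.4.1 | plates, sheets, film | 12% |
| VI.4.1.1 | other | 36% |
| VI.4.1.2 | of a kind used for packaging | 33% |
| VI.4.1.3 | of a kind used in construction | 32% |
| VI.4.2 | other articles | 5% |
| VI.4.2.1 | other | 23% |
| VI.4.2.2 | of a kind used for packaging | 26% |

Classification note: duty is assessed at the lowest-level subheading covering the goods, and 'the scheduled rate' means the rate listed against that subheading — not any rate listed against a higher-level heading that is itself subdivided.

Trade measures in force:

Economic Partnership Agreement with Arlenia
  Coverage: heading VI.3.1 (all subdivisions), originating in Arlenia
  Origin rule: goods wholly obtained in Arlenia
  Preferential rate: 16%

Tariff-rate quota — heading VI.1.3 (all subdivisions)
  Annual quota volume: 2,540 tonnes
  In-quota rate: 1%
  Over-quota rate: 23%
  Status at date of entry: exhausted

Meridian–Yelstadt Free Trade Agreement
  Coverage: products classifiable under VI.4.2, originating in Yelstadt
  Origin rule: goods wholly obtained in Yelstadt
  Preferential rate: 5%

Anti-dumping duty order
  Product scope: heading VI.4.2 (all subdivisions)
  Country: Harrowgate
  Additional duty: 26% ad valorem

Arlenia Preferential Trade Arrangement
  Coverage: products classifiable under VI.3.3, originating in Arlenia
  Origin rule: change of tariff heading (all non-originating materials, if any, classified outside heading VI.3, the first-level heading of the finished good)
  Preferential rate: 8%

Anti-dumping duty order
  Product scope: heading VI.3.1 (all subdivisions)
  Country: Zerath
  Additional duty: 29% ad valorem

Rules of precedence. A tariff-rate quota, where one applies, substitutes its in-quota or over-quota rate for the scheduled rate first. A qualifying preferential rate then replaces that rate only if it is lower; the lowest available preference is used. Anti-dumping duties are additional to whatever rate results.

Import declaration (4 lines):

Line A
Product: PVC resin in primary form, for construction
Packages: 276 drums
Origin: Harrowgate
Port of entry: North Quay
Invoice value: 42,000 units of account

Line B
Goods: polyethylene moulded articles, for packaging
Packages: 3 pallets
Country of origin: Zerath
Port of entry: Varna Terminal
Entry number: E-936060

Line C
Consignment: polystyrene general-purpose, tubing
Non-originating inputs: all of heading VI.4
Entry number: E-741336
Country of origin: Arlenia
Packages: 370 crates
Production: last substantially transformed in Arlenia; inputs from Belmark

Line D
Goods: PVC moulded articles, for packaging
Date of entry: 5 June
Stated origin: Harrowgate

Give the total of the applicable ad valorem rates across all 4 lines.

73%

Line A: PVC → VI.2; resin in primary form → VI.2.1; for construction → VI.2.1.1. Scheduled 11%. No special measure applies. → 11%.
Line B: polyethylene → VI.4; moulded articles → VI.4.2; for packaging → VI.4.2.2. Scheduled 26%. No special measure applies. → 26%.
Line C: polystyrene → VI.3; tubing → VI.3.1; general-purpose → VI.3.1.2. Scheduled 4%. Arlenia agreement on VI.3.1: not wholly obtained; Arlenia agreement on VI.3.3: VI.3.1.2 not covered. → 4%.
Line D: PVC → VI.2; moulded articles → VI.2.2; for packaging → VI.2.2.2. Scheduled 32%. No special measure applies. → 32%.
Sum: 11% + 26% + 4% + 32% = 73%.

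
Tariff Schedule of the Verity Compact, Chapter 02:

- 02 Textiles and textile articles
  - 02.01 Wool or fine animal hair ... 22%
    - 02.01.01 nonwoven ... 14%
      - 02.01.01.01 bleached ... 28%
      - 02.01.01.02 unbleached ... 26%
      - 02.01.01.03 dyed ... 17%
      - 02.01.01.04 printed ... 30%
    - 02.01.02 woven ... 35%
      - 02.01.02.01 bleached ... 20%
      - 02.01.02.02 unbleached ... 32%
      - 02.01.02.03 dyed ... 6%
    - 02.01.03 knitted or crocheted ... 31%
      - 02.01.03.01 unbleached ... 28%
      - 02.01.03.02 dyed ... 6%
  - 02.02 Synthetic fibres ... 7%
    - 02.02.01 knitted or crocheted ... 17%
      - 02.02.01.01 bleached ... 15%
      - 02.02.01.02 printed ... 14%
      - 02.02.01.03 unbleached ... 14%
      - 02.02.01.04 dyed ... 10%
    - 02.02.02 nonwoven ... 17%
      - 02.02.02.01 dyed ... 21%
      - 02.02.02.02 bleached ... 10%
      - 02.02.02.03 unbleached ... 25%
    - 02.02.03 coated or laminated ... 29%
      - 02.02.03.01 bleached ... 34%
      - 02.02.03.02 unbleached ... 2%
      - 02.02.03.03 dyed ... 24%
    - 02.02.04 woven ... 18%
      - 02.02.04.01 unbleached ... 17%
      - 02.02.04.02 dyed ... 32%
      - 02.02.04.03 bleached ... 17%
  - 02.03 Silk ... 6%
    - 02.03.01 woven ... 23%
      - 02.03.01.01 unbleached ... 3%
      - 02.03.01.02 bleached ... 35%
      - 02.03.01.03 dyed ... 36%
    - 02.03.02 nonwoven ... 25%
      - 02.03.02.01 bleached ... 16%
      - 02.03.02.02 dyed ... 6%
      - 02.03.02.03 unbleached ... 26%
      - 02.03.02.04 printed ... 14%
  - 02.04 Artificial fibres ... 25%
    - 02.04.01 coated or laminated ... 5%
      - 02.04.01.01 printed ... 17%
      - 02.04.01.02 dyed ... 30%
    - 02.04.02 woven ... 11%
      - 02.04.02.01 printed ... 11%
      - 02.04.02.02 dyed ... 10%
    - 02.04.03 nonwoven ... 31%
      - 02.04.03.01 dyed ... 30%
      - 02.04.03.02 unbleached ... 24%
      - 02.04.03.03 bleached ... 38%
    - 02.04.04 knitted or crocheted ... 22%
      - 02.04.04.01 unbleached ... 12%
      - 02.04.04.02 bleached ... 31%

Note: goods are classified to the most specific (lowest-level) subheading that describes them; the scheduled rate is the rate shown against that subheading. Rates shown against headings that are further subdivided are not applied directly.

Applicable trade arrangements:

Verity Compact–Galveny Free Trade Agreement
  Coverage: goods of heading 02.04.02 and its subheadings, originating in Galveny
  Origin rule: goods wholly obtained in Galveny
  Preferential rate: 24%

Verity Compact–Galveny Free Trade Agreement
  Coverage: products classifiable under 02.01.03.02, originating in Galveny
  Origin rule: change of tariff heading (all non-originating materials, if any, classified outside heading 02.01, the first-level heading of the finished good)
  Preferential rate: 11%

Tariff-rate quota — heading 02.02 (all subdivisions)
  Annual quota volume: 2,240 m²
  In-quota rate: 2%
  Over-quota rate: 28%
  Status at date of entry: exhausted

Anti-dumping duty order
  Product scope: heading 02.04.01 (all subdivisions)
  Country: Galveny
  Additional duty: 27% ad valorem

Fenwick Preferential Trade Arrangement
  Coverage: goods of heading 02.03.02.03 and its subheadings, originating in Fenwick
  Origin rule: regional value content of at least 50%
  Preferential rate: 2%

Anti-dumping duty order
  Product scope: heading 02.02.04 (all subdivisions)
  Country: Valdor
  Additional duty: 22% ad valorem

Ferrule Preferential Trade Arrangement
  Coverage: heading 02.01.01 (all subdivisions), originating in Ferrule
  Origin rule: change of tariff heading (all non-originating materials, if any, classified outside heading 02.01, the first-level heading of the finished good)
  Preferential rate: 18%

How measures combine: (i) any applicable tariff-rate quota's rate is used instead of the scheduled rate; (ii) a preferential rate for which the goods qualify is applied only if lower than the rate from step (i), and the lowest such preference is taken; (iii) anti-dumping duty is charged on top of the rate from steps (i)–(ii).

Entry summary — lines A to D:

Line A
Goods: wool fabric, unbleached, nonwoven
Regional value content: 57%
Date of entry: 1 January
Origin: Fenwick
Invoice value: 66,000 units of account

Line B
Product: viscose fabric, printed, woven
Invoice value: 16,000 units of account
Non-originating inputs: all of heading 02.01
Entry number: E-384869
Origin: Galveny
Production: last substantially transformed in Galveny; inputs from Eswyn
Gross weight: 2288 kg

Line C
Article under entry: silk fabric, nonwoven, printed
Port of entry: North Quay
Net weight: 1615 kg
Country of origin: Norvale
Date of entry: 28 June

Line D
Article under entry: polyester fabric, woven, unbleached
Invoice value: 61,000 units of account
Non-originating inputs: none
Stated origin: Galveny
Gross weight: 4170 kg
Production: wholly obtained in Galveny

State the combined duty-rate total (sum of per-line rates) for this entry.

79%

Line A: wool → 02.01; nonwoven → 02.01.01; unbleached → 02.01.01.02. Scheduled 26%. Fenwick agreement on 02.03.02.03: 02.01.01.02 not covered. → 26%.
Line B: viscose → 02.04; woven → 02.04.02; printed → 02.04.02.01. Scheduled 11%. Galveny agreement on 02.04.02: not wholly obtained; Galveny agreement on 02.01.03.02: 02.04.02.01 not covered. → 11%.
Line C: silk → 02.03; nonwoven → 02.03.02; printed → 02.03.02.04. Scheduled 14%. No special measure applies. → 14%.
Line D: polyester → 02.02; woven → 02.02.04; unbleached → 02.02.04.01. Scheduled 17%. quota on 02.02 exhausted → over-quota 28%; Galveny agreement on 02.04.02: 02.02.04.01 not covered; Galveny agreement on 02.01.03.02: 02.02.04.01 not covered. → 28%.
Sum: 26% + 11% + 14% + 28% = 79%.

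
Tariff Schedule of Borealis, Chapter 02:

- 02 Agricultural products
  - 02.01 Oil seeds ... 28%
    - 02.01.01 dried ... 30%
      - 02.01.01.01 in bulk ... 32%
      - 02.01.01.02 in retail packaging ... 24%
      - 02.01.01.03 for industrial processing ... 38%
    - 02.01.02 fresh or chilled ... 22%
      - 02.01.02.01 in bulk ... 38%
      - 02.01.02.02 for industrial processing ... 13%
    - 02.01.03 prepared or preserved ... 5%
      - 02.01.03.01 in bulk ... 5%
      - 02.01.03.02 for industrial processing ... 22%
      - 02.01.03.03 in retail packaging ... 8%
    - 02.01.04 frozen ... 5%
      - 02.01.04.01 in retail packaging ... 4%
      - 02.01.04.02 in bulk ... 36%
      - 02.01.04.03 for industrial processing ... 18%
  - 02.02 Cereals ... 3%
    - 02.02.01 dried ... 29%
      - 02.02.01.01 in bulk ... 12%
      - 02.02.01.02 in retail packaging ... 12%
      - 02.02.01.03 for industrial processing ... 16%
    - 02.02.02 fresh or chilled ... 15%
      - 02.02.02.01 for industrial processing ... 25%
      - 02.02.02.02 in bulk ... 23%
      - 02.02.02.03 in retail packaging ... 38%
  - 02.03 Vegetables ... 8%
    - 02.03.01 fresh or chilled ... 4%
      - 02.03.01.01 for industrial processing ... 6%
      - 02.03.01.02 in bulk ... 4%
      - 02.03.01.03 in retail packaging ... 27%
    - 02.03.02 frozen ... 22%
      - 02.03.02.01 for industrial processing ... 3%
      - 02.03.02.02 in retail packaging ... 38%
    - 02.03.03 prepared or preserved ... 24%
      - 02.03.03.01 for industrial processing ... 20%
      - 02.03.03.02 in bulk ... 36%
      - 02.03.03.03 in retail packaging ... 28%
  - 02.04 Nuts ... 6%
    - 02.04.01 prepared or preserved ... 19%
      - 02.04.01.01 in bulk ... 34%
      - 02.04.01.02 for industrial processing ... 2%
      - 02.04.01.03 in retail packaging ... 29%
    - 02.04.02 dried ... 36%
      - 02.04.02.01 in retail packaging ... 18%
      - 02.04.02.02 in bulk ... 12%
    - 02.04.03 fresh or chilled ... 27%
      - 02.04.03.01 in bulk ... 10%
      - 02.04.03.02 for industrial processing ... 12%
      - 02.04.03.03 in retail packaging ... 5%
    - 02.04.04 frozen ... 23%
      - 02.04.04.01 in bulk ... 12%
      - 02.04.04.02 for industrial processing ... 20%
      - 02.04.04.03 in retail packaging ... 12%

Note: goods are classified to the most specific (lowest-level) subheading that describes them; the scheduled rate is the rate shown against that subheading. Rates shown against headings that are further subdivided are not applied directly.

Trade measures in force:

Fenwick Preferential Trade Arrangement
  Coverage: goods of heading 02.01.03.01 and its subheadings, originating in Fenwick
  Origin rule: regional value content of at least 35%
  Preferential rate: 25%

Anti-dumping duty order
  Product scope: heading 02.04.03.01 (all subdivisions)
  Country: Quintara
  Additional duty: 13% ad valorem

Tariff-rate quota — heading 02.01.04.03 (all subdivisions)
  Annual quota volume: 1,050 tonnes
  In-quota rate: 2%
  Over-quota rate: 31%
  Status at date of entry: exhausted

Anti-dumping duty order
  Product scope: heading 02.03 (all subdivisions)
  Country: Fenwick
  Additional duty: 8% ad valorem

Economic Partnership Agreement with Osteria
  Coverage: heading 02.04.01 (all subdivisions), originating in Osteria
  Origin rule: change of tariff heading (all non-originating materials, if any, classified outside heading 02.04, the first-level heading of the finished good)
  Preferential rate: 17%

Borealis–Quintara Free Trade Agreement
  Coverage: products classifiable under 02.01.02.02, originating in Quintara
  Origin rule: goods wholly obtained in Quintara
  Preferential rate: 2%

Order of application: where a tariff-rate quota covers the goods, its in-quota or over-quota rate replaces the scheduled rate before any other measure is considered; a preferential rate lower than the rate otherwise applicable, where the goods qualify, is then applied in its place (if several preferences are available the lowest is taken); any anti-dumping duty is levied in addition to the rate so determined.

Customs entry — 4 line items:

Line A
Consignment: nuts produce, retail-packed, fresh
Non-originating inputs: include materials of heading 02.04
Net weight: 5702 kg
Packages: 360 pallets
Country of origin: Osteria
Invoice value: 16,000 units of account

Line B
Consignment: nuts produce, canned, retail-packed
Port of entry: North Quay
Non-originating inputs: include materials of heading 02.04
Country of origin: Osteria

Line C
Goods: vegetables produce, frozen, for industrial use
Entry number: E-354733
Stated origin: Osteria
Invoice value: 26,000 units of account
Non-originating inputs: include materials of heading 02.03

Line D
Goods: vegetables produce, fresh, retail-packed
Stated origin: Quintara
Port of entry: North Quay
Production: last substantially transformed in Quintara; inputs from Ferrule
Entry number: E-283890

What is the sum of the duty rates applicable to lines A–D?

64%

Line A: nuts → 02.04; fresh → 02.04.03; retail-packed → 02.04.03.03. Scheduled 5%. Osteria agreement on 02.04.01: 02.04.03.03 not covered. → 5%.
Line B: nuts → 02.04; canned → 02.04.01; retail-packed → 02.04.01.03. Scheduled 29%. Osteria agreement on 02.04.01: CTH not met. → 29%.
Line C: vegetables → 02.03; frozen → 02.03.02; for industrial use → 02.03.02.01. Scheduled 3%. Osteria agreement on 02.04.01: 02.03.02.01 not covered. → 3%.
Line D: vegetables → 02.03; fresh → 02.03.01; retail-packed → 02.03.01.03. Scheduled 27%. Quintara agreement on 02.01.02.02: 02.03.01.03 not covered. → 27%.
Sum: 5% + 29% + 3% + 27% = 64%.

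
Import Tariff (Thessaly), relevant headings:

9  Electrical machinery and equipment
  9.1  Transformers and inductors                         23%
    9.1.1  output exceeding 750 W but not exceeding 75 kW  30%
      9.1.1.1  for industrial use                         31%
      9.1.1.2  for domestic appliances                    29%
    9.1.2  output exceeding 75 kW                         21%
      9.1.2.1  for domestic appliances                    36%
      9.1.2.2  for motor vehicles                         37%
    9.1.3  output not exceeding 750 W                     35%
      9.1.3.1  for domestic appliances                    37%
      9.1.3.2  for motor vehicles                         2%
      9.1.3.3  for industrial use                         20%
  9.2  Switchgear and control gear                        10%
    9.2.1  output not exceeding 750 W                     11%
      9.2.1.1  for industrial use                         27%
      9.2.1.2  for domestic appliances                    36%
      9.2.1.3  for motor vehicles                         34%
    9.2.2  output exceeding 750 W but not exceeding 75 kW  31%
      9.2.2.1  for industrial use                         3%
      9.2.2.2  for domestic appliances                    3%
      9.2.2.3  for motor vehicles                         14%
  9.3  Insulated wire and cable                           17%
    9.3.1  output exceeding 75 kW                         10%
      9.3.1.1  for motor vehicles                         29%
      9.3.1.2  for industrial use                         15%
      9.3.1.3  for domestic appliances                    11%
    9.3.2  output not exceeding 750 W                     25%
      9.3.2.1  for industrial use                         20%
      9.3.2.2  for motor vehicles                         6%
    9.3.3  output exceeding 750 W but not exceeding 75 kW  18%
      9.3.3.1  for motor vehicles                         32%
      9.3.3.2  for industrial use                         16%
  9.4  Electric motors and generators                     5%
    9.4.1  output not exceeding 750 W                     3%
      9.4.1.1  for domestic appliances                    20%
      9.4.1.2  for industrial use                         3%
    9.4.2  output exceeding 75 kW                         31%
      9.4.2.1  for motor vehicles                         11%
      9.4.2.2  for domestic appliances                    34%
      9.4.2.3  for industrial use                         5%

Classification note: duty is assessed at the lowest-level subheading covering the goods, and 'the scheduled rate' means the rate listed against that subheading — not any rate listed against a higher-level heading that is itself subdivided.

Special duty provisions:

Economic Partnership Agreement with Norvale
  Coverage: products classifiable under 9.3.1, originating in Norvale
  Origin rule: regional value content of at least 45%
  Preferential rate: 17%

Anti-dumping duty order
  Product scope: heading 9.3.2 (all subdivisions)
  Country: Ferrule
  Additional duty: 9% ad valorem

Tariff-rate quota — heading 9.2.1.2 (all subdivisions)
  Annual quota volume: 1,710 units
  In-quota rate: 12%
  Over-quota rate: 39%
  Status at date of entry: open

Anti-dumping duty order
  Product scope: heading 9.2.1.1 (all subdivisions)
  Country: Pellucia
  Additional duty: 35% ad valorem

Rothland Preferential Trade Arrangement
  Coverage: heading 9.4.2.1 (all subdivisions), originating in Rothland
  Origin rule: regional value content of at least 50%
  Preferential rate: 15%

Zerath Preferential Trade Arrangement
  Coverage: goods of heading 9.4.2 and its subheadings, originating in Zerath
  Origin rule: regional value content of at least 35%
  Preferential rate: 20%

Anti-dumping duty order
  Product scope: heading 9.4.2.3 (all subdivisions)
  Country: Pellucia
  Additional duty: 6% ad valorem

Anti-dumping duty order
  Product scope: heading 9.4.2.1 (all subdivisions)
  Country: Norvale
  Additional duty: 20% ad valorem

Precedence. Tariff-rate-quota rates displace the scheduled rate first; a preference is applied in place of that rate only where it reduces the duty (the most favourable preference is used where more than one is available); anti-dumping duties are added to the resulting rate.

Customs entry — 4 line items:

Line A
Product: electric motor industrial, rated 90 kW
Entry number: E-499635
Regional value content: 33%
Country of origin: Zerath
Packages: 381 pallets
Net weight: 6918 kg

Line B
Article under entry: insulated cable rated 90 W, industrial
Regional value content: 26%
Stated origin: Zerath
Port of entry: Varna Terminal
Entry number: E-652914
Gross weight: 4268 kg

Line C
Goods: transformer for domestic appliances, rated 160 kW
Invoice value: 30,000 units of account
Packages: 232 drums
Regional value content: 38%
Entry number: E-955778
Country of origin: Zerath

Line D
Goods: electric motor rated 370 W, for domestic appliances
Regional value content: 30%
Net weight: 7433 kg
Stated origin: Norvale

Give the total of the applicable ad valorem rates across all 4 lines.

Line A: electric motor → 9.4; rated 90 kW → 9.4.2; industrial → 9.4.2.3. Scheduled 5%. Zerath agreement on 9.4.2: RVC < 35%. → 5%.
Line B: insulated cable → 9.3; rated 90 W → 9.3.2; industrial → 9.3.2.1. Scheduled 20%. Zerath agreement on 9.4.2: 9.3.2.1 not covered. → 20%.
Line C: transformer → 9.1; rated 160 kW → 9.1.2; for domestic appliances → 9.1.2.1. Scheduled 36%. Zerath agreement on 9.4.2: 9.1.2.1 not covered. → 36%.
Line D: electric motor → 9.4; rated 370 W → 9.4.1; for domestic appliances → 9.4.1.1. Scheduled 20%. Norvale agreement on 9.3.1: 9.4.1.1 not covered. → 20%.
Sum: 5% + 20% + 36% + 20% = 81%.

81%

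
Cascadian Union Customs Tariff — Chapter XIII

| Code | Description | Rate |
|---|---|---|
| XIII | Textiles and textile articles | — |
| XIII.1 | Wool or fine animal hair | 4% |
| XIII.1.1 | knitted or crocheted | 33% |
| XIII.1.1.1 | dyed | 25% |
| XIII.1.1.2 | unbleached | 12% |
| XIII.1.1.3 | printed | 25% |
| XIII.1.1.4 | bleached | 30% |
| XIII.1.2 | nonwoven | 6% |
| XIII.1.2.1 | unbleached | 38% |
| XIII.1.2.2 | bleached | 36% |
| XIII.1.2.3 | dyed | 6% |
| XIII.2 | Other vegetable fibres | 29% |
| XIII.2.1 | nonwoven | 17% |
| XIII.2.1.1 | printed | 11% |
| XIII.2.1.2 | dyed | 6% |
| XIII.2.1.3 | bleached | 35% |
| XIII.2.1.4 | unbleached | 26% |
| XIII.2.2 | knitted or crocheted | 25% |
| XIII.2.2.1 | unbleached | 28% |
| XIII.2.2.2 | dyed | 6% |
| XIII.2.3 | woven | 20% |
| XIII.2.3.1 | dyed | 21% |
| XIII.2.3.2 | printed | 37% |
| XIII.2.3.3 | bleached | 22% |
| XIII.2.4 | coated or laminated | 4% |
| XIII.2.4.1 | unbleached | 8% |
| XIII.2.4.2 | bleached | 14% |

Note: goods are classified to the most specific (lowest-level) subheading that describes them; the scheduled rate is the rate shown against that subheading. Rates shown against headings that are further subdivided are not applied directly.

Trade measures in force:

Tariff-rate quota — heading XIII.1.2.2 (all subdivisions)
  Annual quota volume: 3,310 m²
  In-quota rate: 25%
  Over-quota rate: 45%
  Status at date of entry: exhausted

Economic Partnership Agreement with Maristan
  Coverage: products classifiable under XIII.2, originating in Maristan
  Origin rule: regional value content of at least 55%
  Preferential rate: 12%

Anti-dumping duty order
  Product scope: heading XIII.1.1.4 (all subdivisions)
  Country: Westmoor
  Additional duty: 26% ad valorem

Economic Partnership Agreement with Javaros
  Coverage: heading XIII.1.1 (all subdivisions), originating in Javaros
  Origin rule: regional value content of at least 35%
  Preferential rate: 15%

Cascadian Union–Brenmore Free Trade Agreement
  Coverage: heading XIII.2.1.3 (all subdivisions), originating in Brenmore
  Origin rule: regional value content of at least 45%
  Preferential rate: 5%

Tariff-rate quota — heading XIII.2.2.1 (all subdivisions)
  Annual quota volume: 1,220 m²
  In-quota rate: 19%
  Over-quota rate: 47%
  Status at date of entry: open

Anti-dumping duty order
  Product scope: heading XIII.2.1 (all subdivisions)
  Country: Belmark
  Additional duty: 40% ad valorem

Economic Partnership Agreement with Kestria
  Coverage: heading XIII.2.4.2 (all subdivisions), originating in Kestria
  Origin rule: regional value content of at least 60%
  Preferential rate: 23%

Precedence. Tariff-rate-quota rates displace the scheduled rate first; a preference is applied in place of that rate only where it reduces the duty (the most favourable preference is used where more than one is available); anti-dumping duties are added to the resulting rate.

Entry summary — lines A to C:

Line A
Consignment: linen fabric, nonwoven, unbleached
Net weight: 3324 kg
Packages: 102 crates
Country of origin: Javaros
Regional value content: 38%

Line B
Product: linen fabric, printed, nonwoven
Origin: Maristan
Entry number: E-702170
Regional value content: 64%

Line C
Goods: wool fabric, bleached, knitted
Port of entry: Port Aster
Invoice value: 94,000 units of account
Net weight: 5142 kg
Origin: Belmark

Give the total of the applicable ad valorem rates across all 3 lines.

Line A: linen → XIII.2; nonwoven → XIII.2.1; unbleached → XIII.2.1.4. Scheduled 26%. Javaros agreement on XIII.1.1: XIII.2.1.4 not covered. → 26%.
Line B: linen → XIII.2; nonwoven → XIII.2.1; printed → XIII.2.1.1. Scheduled 11%. Maristan agreement on XIII.2: RVC ≥ 55% → 12% available; preference 12% not lower than 11% → no reduction. → 11%.
Line C: wool → XIII.1; knitted → XIII.1.1; bleached → XIII.1.1.4. Scheduled 30%. No special measure applies. → 30%.
Sum: 26% + 11% + 30% = 67%.

67%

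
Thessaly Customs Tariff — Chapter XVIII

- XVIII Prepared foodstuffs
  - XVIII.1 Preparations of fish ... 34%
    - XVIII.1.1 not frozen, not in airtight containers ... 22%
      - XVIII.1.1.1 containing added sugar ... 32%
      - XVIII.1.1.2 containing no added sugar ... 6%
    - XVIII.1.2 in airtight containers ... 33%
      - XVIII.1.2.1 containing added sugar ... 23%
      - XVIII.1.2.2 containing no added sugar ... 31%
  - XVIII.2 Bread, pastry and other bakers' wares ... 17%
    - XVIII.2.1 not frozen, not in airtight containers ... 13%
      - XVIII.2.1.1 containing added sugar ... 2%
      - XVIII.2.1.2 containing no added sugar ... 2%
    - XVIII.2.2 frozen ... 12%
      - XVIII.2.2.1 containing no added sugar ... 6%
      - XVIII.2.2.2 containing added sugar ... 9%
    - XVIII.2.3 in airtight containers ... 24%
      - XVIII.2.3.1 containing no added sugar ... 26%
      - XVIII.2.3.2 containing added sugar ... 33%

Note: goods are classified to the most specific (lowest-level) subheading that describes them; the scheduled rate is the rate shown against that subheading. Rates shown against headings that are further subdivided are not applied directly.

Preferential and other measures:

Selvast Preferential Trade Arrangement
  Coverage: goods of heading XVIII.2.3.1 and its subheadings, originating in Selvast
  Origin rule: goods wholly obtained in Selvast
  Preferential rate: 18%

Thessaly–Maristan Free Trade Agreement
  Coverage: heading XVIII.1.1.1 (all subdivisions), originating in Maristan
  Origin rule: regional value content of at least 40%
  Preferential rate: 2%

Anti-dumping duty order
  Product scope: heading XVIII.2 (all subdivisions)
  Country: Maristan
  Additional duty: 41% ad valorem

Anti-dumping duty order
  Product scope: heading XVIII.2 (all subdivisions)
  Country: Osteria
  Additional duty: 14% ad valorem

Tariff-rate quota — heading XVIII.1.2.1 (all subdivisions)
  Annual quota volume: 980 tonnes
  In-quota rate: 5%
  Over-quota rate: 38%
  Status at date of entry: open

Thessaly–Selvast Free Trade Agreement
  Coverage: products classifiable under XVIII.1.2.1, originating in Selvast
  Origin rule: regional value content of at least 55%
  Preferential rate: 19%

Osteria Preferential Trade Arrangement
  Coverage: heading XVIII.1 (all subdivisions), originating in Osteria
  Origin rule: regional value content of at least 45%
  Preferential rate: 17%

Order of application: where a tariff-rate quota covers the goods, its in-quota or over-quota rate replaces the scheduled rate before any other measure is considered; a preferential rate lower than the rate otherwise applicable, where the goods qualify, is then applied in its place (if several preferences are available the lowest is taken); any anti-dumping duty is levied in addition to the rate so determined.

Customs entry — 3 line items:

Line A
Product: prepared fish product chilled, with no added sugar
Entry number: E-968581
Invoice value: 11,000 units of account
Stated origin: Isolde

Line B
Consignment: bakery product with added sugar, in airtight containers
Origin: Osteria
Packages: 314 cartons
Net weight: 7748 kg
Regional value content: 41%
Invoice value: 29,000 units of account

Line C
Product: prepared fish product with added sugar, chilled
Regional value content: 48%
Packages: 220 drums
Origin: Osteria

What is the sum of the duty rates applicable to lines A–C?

70%

Line A: prepared fish product → XVIII.1; chilled → XVIII.1.1; with no added sugar → XVIII.1.1.2. Scheduled 6%. No special measure applies. → 6%.
Line B: bakery product → XVIII.2; in airtight containers → XVIII.2.3; with added sugar → XVIII.2.3.2. Scheduled 33%. Osteria agreement on XVIII.1: XVIII.2.3.2 not covered; anti-dumping (Osteria, XVIII.2): +14%; total 33% + 14% = 47%. → 47%.
Line C: prepared fish product → XVIII.1; chilled → XVIII.1.1; with added sugar → XVIII.1.1.1. Scheduled 32%. Osteria agreement on XVIII.1: RVC ≥ 45% → 17% available; preferential 17%. → 17%.
Sum: 6% + 47% + 17% = 70%.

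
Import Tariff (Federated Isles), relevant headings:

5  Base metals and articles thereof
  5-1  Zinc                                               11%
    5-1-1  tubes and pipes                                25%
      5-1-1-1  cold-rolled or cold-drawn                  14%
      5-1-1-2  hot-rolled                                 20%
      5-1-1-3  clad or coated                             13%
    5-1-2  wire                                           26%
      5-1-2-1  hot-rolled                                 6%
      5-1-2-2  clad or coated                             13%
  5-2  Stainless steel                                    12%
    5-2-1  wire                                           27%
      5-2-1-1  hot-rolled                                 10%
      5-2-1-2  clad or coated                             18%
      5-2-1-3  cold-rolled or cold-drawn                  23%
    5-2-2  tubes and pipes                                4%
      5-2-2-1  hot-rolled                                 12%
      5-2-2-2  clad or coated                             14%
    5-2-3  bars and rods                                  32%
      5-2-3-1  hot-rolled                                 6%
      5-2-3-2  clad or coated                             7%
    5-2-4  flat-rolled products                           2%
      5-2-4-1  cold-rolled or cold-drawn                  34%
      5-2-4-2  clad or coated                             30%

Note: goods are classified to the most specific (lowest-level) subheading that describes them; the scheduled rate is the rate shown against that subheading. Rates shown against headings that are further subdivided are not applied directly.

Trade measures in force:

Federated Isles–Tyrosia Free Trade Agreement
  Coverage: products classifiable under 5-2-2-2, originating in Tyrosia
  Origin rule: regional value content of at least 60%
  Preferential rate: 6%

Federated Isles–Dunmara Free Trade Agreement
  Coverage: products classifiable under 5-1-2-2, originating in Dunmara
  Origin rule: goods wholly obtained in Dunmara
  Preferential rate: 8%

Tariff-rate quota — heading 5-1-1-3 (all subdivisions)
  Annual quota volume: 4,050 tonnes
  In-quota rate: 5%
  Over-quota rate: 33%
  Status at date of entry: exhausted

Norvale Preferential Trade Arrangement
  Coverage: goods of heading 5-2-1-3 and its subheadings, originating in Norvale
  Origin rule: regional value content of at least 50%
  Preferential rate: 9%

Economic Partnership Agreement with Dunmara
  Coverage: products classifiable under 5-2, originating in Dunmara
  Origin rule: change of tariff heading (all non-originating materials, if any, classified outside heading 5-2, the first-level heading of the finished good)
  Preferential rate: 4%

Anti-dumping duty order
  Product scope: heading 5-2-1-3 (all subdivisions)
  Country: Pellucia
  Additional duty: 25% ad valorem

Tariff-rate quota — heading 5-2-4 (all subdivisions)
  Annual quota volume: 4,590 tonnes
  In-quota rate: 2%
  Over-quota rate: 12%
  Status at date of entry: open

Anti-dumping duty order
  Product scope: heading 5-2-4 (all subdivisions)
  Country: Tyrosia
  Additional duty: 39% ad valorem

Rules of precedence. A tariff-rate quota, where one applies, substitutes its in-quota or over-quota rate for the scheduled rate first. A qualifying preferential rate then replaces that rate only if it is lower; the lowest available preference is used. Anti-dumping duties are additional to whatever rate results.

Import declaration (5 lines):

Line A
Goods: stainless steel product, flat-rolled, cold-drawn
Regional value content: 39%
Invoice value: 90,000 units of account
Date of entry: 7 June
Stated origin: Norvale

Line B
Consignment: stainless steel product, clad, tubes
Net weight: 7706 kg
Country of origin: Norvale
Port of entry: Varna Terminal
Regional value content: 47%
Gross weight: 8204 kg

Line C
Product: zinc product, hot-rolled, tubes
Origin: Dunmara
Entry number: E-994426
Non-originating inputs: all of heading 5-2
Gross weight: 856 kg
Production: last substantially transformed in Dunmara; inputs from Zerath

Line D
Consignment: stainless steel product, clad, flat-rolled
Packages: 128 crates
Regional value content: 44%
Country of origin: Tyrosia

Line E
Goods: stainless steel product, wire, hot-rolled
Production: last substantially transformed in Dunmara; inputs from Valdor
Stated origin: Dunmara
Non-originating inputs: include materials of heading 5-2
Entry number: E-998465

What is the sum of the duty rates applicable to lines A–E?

87%

Line A: stainless steel → 5-2; flat-rolled → 5-2-4; cold-drawn → 5-2-4-1. Scheduled 34%. quota on 5-2-4 open → in-quota 2%; Norvale agreement on 5-2-1-3: 5-2-4-1 not covered. → 2%.
Line B: stainless steel → 5-2; tubes → 5-2-2; clad → 5-2-2-2. Scheduled 14%. Norvale agreement on 5-2-1-3: 5-2-2-2 not covered. → 14%.
Line C: zinc → 5-1; tubes → 5-1-1; hot-rolled → 5-1-1-2. Scheduled 20%. Dunmara agreement on 5-1-2-2: 5-1-1-2 not covered; Dunmara agreement on 5-2: 5-1-1-2 not covered. → 20%.
Line D: stainless steel → 5-2; flat-rolled → 5-2-4; clad → 5-2-4-2. Scheduled 30%. quota on 5-2-4 open → in-quota 2%; Tyrosia agreement on 5-2-2-2: 5-2-4-2 not covered; anti-dumping (Tyrosia, 5-2-4): +39%; total 2% + 39% = 41%. → 41%.
Line E: stainless steel → 5-2; wire → 5-2-1; hot-rolled → 5-2-1-1. Scheduled 10%. Dunmara agreement on 5-1-2-2: 5-2-1-1 not covered; Dunmara agreement on 5-2: CTH not met. → 10%.
Sum: 2% + 14% + 20% + 41% + 10% = 87%.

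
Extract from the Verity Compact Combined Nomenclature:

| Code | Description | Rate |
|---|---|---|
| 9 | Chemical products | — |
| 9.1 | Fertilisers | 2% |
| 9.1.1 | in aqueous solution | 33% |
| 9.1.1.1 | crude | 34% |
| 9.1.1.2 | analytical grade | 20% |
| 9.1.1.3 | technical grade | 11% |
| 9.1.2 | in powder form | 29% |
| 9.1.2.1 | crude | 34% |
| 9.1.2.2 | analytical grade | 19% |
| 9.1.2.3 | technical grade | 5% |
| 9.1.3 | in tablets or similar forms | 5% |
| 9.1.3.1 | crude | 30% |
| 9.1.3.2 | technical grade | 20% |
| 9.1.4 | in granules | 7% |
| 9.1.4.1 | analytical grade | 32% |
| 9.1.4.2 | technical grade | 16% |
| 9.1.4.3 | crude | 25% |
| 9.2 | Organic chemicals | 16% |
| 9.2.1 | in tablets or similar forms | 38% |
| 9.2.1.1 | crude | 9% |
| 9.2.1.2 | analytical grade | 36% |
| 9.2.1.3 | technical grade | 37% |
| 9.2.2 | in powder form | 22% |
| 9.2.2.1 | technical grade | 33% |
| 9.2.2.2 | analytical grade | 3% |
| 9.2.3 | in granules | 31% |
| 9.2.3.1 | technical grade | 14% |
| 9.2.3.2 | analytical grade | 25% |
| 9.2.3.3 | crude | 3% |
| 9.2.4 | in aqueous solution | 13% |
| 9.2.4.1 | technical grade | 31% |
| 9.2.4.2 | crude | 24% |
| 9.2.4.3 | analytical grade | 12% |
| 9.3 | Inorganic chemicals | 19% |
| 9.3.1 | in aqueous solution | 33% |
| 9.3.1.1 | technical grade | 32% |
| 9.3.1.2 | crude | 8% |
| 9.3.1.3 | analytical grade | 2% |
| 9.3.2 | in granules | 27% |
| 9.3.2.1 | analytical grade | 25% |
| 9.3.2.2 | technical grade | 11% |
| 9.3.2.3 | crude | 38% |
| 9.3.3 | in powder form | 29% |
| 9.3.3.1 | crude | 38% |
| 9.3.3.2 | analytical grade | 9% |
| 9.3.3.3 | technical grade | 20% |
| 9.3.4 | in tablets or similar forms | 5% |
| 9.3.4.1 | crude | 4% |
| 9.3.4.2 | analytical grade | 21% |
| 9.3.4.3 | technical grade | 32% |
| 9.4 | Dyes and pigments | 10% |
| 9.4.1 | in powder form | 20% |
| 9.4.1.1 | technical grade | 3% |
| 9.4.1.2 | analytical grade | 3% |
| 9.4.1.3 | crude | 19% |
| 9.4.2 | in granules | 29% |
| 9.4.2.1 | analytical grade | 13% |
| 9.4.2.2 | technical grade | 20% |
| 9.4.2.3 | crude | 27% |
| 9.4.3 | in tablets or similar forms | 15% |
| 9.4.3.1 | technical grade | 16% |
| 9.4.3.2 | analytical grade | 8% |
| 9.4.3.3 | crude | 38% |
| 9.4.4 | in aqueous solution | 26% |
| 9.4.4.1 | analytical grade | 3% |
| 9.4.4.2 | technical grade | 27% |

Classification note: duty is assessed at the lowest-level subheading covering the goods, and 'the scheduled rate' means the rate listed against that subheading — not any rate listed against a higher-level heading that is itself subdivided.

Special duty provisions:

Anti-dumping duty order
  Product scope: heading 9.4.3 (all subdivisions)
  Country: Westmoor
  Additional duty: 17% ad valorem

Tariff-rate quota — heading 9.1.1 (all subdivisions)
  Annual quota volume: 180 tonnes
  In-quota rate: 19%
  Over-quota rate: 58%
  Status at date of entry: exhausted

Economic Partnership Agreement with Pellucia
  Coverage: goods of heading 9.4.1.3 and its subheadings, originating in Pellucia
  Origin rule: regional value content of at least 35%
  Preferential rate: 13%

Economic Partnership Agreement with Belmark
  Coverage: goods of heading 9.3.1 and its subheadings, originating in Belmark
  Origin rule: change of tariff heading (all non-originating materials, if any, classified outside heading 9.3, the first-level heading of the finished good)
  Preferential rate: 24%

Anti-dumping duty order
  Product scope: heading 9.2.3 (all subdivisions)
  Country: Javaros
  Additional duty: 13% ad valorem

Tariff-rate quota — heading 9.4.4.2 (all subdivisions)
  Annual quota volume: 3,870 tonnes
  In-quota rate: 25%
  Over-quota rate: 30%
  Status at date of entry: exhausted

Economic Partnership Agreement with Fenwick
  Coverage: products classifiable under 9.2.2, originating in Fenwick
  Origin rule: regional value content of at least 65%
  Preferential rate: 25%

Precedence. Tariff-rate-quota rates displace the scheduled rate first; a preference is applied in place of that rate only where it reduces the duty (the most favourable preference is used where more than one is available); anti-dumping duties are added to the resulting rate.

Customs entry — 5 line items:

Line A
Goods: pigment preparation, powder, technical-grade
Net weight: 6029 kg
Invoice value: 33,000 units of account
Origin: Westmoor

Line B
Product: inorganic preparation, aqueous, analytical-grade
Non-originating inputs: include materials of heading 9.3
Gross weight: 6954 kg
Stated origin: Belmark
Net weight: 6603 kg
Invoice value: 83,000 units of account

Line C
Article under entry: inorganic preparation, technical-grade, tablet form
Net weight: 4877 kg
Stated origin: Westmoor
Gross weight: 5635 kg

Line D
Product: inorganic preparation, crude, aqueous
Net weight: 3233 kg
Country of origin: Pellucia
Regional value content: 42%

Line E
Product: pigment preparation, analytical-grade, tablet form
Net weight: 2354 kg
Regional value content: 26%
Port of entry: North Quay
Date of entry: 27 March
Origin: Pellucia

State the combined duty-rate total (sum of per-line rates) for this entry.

Line A: pigment → 9.4; powder → 9.4.1; technical-grade → 9.4.1.1. Scheduled 3%. No special measure applies. → 3%.
Line B: inorganic → 9.3; aqueous → 9.3.1; analytical-grade → 9.3.1.3. Scheduled 2%. Belmark agreement on 9.3.1: CTH not met. → 2%.
Line C: inorganic → 9.3; tablet form → 9.3.4; technical-grade → 9.3.4.3. Scheduled 32%. No special measure applies. → 32%.
Line D: inorganic → 9.3; aqueous → 9.3.1; crude → 9.3.1.2. Scheduled 8%. Pellucia agreement on 9.4.1.3: 9.3.1.2 not covered. → 8%.
Line E: pigment → 9.4; tablet form → 9.4.3; analytical-grade → 9.4.3.2. Scheduled 8%. Pellucia agreement on 9.4.1.3: 9.4.3.2 not covered. → 8%.
Sum: 3% + 2% + 32% + 8% + 8% = 53%.

53%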